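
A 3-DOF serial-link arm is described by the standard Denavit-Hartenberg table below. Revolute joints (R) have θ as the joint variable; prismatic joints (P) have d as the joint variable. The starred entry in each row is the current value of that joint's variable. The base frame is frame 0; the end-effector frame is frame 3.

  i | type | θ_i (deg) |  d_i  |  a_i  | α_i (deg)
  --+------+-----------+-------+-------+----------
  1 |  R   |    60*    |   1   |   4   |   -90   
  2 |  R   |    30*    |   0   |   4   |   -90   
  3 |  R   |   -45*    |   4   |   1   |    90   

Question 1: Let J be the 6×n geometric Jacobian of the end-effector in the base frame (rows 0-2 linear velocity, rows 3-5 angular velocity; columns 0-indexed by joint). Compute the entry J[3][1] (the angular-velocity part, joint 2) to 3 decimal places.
-0.866

axis z_1 = (-0.8660,0.5000,0.0000); lever o_n−o_1 = (0.4259,2.1518,-5.8177)
cross product → J_v[:, 1] = (-2.9088,-5.0382,-2.0765)
J_ω[:, 1] = z_1
entry J[3][1] = -0.8660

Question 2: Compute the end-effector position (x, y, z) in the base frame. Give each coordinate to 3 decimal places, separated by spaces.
after link 1: o_1 = (2.0000, 3.4641, 1.0000)
after link 2: o_2 = (3.7321, 6.4641, -1.0000)
after link 3: o_3 = (2.4259, 5.6159, -4.8177)

2.426 5.616 -4.818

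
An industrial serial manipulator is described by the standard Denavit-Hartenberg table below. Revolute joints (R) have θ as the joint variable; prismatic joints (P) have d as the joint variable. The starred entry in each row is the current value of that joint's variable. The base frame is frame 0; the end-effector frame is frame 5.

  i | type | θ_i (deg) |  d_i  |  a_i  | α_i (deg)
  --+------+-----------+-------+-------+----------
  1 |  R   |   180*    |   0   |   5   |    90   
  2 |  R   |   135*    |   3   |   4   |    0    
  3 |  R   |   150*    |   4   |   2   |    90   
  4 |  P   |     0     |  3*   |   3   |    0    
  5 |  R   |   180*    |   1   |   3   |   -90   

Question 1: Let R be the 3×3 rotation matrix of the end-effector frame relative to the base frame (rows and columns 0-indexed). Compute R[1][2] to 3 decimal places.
-1.000

End-effector z-axis (col 2 of R) = (0.0000,-1.0000,0.0000)
R[1][2] = -1.0000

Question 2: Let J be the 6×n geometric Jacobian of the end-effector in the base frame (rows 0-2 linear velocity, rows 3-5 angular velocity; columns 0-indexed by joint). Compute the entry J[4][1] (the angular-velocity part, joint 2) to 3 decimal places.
axis z_1 = (0.0000,1.0000,0.0000); lever o_n−o_1 = (6.1745,7.0000,-0.1387)
cross product → J_v[:, 1] = (-0.1387,0.0000,-6.1745)
J_ω[:, 1] = z_1
entry J[4][1] = 1.0000

1.000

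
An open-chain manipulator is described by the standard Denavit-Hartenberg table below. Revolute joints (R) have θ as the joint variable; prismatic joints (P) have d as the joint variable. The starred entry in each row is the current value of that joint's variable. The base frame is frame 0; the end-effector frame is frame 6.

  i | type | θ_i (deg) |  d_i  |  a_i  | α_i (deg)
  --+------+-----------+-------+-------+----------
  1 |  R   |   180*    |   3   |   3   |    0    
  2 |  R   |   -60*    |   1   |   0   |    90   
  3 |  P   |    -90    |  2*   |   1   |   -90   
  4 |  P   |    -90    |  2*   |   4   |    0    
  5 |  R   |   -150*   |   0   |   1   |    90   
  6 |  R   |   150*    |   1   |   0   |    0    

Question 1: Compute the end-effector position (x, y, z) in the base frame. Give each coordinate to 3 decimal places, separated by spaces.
0.013 4.049 2.634

after link 1: o_1 = (-3.0000, 0.0000, 3.0000)
after link 2: o_2 = (-3.0000, 0.0000, 4.0000)
after link 3: o_3 = (-1.2679, 1.0000, 3.0000)
after link 4: o_4 = (1.1962, 4.7321, 3.0000)
after link 5: o_5 = (0.4462, 4.2990, 3.5000)
after link 6: o_6 = (0.0131, 4.0490, 2.6340)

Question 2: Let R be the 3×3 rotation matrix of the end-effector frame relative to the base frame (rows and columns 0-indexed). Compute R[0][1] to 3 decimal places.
End-effector y-axis (col 1 of R) = (0.8080,-0.5335,-0.2500)
R[0][1] = 0.8080

0.808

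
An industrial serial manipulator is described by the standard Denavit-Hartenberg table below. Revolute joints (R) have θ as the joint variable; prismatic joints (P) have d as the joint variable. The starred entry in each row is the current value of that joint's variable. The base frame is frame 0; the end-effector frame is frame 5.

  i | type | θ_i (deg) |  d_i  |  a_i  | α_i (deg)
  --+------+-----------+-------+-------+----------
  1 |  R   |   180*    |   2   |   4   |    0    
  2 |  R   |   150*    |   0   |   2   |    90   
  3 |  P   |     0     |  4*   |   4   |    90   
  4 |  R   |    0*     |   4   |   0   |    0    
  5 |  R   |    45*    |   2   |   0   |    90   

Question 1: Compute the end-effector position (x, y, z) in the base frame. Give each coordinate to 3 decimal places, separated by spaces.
after link 1: o_1 = (-4.0000, 0.0000, 2.0000)
after link 2: o_2 = (-2.2679, -1.0000, 2.0000)
after link 3: o_3 = (-0.8038, -6.4641, 2.0000)
after link 4: o_4 = (-0.8038, -6.4641, -2.0000)
after link 5: o_5 = (-0.8038, -6.4641, -4.0000)

-0.804 -6.464 -4.000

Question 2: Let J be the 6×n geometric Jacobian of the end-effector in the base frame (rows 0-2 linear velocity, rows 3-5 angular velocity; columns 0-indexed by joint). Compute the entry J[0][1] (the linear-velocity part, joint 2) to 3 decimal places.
6.464

axis z_1 = (0.0000,0.0000,1.0000); lever o_n−o_1 = (3.1962,-6.4641,-6.0000)
cross product → J_v[:, 1] = (6.4641,3.1962,-0.0000)
J_ω[:, 1] = z_1
entry J[0][1] = 6.4641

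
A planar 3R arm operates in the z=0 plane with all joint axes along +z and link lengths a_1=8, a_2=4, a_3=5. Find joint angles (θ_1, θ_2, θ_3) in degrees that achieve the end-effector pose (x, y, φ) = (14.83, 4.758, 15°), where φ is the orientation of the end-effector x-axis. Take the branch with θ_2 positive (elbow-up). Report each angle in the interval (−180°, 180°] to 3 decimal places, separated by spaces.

wrist centre = target − a_3·(cos φ, sin φ) = (10.0004, 3.4639)
cos θ_2 = (112.0061−8²−4²)/(2·8·4) = 0.5001; θ_2 = 59.9937° (elbow-up)
β = atan2(3.4639,10.0004) = 19.1049°; ψ = atan2(3.4639,10.0004) = 19.1048°
θ_1 = β − ψ = 0.0001°
θ_3 = φ − θ_1 − θ_2 = -44.9939° (wrapped to (-180°,180°])

0.000 59.994 -44.994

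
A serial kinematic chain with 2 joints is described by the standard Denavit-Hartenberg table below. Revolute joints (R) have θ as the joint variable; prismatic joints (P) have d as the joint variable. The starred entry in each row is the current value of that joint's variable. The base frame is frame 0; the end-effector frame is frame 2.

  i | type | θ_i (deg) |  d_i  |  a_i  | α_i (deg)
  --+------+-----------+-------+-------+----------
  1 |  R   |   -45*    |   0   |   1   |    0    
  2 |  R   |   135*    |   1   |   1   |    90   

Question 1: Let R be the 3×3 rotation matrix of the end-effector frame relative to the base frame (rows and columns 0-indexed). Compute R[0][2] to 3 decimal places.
1.000

End-effector z-axis (col 2 of R) = (1.0000,0.0000,0.0000)
R[0][2] = 1.0000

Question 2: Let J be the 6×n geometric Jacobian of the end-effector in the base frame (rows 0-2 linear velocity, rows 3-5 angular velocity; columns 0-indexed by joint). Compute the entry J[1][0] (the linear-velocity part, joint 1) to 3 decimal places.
axis z_0 = ẑ; lever o_n−o_0 = (0.7071,0.2929,1.0000)
cross product → J_v[:, 0] = (-0.2929,0.7071,0.0000)
J_ω[:, 0] = z_0
entry J[1][0] = 0.7071

0.707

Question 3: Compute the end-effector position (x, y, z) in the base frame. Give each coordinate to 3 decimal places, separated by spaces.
after link 1: o_1 = (0.7071, -0.7071, 0.0000)
after link 2: o_2 = (0.7071, 0.2929, 1.0000)

0.707 0.293 1.000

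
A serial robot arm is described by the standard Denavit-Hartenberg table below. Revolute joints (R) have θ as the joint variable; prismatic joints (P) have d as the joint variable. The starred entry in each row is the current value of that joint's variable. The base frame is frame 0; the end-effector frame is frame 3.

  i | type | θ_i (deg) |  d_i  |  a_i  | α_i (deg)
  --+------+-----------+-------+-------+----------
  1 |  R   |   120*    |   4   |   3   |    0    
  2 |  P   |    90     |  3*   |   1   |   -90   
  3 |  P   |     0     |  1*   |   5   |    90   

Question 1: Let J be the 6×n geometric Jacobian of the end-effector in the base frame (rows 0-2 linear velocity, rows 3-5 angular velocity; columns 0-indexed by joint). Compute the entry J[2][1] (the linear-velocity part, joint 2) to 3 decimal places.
1.000

prismatic axis z_1 = (0.0000,0.0000,1.0000)
J_v[:, 1] = z_1; J_ω[:, 1] = (0,0,0)
entry J[2][1] = 1.0000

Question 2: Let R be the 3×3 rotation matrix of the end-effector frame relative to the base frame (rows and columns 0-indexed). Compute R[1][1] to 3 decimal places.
-0.866

End-effector y-axis (col 1 of R) = (0.5000,-0.8660,0.0000)
R[1][1] = -0.8660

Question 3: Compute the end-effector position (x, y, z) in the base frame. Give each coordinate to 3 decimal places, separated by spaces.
-6.196 -1.268 7.000

after link 1: o_1 = (-1.5000, 2.5981, 4.0000)
after link 2: o_2 = (-2.3660, 2.0981, 7.0000)
after link 3: o_3 = (-6.1962, -1.2679, 7.0000)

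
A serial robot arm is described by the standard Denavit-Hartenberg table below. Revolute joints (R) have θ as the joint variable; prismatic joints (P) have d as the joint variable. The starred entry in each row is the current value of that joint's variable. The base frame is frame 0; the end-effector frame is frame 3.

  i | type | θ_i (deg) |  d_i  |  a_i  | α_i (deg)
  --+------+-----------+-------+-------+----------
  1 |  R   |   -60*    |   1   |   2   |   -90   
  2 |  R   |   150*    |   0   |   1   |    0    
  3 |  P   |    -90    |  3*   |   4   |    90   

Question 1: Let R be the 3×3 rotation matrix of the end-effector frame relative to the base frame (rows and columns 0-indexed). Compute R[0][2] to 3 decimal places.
End-effector z-axis (col 2 of R) = (0.4330,-0.7500,0.5000)
R[0][2] = 0.4330

0.433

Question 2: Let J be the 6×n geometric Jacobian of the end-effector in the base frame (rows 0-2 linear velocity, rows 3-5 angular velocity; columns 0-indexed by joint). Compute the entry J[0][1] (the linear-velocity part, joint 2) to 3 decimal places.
-1.982

axis z_1 = (0.8660,0.5000,0.0000); lever o_n−o_1 = (3.1651,0.5179,-3.9641)
cross product → J_v[:, 1] = (-1.9821,3.4330,-1.1340)
J_ω[:, 1] = z_1
entry J[0][1] = -1.9821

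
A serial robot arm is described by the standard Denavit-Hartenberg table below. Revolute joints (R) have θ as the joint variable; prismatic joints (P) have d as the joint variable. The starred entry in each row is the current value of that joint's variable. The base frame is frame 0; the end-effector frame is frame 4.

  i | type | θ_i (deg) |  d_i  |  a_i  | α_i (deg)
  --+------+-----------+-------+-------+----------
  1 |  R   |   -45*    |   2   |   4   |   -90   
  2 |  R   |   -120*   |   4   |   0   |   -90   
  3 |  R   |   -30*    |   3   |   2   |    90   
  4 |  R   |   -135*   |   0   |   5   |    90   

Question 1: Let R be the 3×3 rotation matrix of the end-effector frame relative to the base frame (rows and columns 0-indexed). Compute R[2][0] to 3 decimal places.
-0.884

End-effector x-axis (col 0 of R) = (-0.4665,-0.0335,-0.8839)
R[2][0] = -0.8839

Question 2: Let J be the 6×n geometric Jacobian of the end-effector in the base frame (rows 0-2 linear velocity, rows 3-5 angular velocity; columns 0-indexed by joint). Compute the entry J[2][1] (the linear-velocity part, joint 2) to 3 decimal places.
axis z_1 = (0.7071,0.7071,0.0000); lever o_n−o_1 = (2.4277,2.1433,-1.4194)
cross product → J_v[:, 1] = (-1.0037,1.0037,-0.2011)
J_ω[:, 1] = z_1
entry J[2][1] = -0.2011

-0.201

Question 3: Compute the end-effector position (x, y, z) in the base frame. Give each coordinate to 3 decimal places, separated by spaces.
after link 1: o_1 = (2.8284, -2.8284, 2.0000)
after link 2: o_2 = (5.6569, 0.0000, 2.0000)
after link 3: o_3 = (7.5887, -0.5176, 5.0000)
after link 4: o_4 = (5.2562, -0.6851, 0.5806)

5.256 -0.685 0.581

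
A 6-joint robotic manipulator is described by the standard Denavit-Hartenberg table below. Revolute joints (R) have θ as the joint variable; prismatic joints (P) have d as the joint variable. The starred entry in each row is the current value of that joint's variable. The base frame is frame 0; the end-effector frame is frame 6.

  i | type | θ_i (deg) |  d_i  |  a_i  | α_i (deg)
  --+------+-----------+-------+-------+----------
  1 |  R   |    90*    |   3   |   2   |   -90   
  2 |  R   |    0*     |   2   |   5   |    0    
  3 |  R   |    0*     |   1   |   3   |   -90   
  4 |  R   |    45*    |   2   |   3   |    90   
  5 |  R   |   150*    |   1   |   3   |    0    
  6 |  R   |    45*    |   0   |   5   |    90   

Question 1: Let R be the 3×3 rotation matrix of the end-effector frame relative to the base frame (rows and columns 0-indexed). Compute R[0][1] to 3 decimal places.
-0.707

End-effector y-axis (col 1 of R) = (-0.7071,0.7071,0.0000)
R[0][1] = -0.7071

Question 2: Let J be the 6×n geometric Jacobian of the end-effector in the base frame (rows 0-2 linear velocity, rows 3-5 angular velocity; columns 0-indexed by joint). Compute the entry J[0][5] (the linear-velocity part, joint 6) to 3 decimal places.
0.915

axis z_5 = (-0.7071,0.7071,0.0000); lever o_n−o_5 = (-3.4151,-3.4151,1.2941)
cross product → J_v[:, 5] = (0.9151,0.9151,4.8296)
J_ω[:, 5] = z_5
entry J[0][5] = 0.9151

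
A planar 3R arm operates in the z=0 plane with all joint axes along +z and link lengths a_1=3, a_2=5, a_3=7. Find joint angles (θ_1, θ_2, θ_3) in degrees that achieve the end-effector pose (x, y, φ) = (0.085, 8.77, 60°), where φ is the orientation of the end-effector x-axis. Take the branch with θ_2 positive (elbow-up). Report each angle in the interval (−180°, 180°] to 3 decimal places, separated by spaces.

58.164 120.012 -118.176

wrist centre = target − a_3·(cos φ, sin φ) = (-3.4150, 2.7078)
cos θ_2 = (18.9945−3²−5²)/(2·3·5) = -0.5002; θ_2 = 120.0121° (elbow-up)
β = atan2(2.7078,-3.4150) = 141.5884°; ψ = atan2(4.3296,0.4991) = 83.4243°
θ_1 = β − ψ = 58.1640°
θ_3 = φ − θ_1 − θ_2 = -118.1761° (wrapped to (-180°,180°])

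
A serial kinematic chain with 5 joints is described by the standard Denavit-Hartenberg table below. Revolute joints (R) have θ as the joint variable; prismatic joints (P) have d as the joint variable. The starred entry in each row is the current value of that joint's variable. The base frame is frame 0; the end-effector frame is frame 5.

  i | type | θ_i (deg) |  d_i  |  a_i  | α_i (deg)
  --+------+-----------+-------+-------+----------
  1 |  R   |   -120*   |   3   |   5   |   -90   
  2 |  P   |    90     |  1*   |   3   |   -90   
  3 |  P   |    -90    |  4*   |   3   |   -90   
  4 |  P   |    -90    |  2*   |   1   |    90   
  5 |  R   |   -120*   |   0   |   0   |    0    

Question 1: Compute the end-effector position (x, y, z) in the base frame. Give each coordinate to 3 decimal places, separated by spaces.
after link 1: o_1 = (-2.5000, -4.3301, 3.0000)
after link 2: o_2 = (-1.6340, -4.8301, 0.0000)
after link 3: o_3 = (2.9641, -2.8660, -0.0000)
after link 4: o_4 = (3.4641, -2.0000, -2.0000)
after link 5: o_5 = (3.4641, -2.0000, -2.0000)

3.464 -2.000 -2.000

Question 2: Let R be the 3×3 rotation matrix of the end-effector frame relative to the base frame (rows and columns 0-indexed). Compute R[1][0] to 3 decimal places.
-0.433

End-effector x-axis (col 0 of R) = (-0.2500,-0.4330,0.8660)
R[1][0] = -0.4330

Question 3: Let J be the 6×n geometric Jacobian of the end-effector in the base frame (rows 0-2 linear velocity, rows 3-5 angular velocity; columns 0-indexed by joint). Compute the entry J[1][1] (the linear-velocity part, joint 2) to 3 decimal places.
prismatic axis z_1 = (0.8660,-0.5000,0.0000)
J_v[:, 1] = z_1; J_ω[:, 1] = (0,0,0)
entry J[1][1] = -0.5000

-0.500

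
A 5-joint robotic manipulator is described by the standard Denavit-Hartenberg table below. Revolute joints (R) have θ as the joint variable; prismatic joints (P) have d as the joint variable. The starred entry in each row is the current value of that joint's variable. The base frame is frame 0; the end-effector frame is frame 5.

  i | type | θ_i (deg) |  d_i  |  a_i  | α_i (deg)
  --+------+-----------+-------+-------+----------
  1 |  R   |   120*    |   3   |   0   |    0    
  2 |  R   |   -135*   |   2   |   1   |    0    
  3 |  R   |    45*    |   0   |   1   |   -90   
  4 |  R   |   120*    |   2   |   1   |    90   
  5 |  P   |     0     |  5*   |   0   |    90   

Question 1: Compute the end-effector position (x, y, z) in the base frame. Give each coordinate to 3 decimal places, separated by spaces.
4.149 3.888 1.634

after link 1: o_1 = (0.0000, 0.0000, 3.0000)
after link 2: o_2 = (0.9659, -0.2588, 5.0000)
after link 3: o_3 = (1.8320, 0.2412, 5.0000)
after link 4: o_4 = (0.3989, 1.7232, 4.1340)
after link 5: o_5 = (4.1489, 3.8883, 1.6340)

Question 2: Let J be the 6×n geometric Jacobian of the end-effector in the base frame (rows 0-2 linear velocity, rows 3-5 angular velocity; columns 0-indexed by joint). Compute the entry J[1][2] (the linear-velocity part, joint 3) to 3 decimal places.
3.183

axis z_2 = (0.0000,0.0000,1.0000); lever o_n−o_2 = (3.1830,4.1471,-3.3660)
cross product → J_v[:, 2] = (-4.1471,3.1830,0.0000)
J_ω[:, 2] = z_2
entry J[1][2] = 3.1830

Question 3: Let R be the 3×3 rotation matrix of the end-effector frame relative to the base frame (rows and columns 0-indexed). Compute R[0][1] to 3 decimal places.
0.750

End-effector y-axis (col 1 of R) = (0.7500,0.4330,-0.5000)
R[0][1] = 0.7500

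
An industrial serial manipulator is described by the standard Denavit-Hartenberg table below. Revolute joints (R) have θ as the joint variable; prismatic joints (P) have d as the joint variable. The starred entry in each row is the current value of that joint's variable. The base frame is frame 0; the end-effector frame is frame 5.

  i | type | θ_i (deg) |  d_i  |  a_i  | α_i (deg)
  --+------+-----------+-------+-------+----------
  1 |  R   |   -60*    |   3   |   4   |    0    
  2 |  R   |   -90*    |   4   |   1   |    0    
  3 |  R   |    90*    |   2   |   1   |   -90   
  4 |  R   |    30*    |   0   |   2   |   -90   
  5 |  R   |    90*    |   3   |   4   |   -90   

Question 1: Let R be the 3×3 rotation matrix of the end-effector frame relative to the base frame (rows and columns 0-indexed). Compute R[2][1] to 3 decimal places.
0.866

End-effector y-axis (col 1 of R) = (0.2500,-0.4330,0.8660)
R[2][1] = 0.8660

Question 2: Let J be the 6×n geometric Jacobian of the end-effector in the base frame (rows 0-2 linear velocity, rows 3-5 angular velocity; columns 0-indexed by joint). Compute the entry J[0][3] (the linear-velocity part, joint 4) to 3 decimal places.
axis z_3 = (0.8660,0.5000,0.0000); lever o_n−o_3 = (-3.3481,-2.2010,-3.5981)
cross product → J_v[:, 3] = (-1.7990,3.1160,-0.2321)
J_ω[:, 3] = z_3
entry J[0][3] = -1.7990

-1.799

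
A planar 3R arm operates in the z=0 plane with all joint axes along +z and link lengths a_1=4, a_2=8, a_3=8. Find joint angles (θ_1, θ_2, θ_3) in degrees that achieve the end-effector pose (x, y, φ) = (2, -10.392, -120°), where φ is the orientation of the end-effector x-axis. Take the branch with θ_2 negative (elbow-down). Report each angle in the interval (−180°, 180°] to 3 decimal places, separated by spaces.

wrist centre = target − a_3·(cos φ, sin φ) = (6.0000, -3.4638)
cos θ_2 = (47.9979−4²−8²)/(2·4·8) = -0.5000; θ_2 = -120.0022° (elbow-down)
β = atan2(-3.4638,6.0000) = -29.9978°; ψ = atan2(-6.9281,-0.0003) = -90.0022°
θ_1 = β − ψ = 60.0044°
θ_3 = φ − θ_1 − θ_2 = -60.0022° (wrapped to (-180°,180°])

60.004 -120.002 -60.002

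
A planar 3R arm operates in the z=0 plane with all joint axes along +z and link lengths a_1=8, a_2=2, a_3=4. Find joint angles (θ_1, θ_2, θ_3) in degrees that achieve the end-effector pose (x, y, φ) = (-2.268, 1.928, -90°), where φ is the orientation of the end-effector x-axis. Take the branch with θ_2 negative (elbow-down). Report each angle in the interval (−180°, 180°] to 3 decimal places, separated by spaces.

119.999 -150.008 -59.991

wrist centre = target − a_3·(cos φ, sin φ) = (-2.2680, 5.9280)
cos θ_2 = (40.2850−8²−2²)/(2·8·2) = -0.8661; θ_2 = -150.0078° (elbow-down)
β = atan2(5.9280,-2.2680) = 110.9364°; ψ = atan2(-0.9998,6.2678) = -9.0628°
θ_1 = β − ψ = 119.9992°
θ_3 = φ − θ_1 − θ_2 = -59.9914° (wrapped to (-180°,180°])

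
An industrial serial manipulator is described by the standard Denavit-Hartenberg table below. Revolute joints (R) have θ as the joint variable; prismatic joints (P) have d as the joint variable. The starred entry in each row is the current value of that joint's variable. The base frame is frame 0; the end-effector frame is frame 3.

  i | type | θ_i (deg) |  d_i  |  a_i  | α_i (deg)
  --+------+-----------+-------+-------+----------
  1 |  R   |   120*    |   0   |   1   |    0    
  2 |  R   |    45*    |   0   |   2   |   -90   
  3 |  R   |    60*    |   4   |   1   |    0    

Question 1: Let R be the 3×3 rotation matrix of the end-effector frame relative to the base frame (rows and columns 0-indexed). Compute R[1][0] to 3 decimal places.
0.129

End-effector x-axis (col 0 of R) = (-0.4830,0.1294,-0.8660)
R[1][0] = 0.1294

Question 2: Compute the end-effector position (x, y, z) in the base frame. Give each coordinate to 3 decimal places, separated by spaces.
after link 1: o_1 = (-0.5000, 0.8660, 0.0000)
after link 2: o_2 = (-2.4319, 1.3837, 0.0000)
after link 3: o_3 = (-3.9501, -2.3506, -0.8660)

-3.950 -2.351 -0.866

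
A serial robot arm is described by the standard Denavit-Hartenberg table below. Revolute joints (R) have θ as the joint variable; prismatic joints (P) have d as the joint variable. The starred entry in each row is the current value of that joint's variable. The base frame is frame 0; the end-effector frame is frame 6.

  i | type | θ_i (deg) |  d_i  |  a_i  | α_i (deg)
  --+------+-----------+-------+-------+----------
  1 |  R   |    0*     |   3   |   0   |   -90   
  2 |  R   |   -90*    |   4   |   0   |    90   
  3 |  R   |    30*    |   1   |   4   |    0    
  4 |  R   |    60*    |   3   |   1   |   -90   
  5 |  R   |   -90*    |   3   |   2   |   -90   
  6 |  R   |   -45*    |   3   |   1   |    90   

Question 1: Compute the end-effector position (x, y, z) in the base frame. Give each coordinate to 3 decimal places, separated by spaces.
-6.707 10.000 2.757

after link 1: o_1 = (0.0000, 0.0000, 3.0000)
after link 2: o_2 = (0.0000, 4.0000, 3.0000)
after link 3: o_3 = (-1.0000, 6.0000, 6.4641)
after link 4: o_4 = (-4.0000, 7.0000, 6.4641)
after link 5: o_5 = (-6.0000, 7.0000, 3.4641)
after link 6: o_6 = (-6.7071, 10.0000, 2.7570)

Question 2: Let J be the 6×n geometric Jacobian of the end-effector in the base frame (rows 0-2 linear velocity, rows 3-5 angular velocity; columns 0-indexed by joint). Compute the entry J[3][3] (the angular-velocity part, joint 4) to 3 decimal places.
axis z_3 = (-1.0000,0.0000,0.0000); lever o_n−o_3 = (-5.7071,4.0000,-3.7071)
cross product → J_v[:, 3] = (-0.0000,-3.7071,-4.0000)
J_ω[:, 3] = z_3
entry J[3][3] = -1.0000

-1.000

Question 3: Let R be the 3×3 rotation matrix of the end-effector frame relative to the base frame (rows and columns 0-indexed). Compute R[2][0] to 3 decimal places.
-0.707

End-effector x-axis (col 0 of R) = (-0.7071,0.0000,-0.7071)
R[2][0] = -0.7071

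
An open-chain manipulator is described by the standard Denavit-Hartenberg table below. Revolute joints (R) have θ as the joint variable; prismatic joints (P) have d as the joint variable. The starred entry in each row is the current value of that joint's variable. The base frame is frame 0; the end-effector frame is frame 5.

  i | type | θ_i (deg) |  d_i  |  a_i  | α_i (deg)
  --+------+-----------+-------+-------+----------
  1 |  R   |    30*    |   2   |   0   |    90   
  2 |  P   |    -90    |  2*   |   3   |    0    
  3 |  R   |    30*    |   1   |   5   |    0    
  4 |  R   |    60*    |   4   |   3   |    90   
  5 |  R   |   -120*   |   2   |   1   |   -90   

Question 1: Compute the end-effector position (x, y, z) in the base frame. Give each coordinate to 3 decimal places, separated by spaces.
after link 1: o_1 = (0.0000, 0.0000, 2.0000)
after link 2: o_2 = (1.0000, -1.7321, -1.0000)
after link 3: o_3 = (3.6651, -1.3481, -5.3301)
after link 4: o_4 = (8.2631, -3.3122, -5.3301)
after link 5: o_5 = (7.3971, -2.8122, -7.3301)

7.397 -2.812 -7.330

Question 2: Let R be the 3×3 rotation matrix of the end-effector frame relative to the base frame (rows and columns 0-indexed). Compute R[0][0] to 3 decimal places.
End-effector x-axis (col 0 of R) = (-0.8660,0.5000,-0.0000)
R[0][0] = -0.8660

-0.866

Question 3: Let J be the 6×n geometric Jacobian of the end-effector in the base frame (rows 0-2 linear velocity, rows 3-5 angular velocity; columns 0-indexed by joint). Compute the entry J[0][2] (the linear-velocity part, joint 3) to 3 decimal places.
5.482

axis z_2 = (0.5000,-0.8660,0.0000); lever o_n−o_2 = (6.3971,-1.0801,-6.3301)
cross product → J_v[:, 2] = (5.4821,3.1651,5.0000)
J_ω[:, 2] = z_2
entry J[0][2] = 5.4821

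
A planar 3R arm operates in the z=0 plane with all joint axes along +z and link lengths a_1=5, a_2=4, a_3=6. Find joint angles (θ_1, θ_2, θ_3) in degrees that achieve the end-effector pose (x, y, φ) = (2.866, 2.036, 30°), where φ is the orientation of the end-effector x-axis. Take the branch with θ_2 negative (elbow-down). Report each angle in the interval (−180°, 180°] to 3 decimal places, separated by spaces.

wrist centre = target − a_3·(cos φ, sin φ) = (-2.3302, -0.9640)
cos θ_2 = (6.3589−5²−4²)/(2·5·4) = -0.8660; θ_2 = -150.0002° (elbow-down)
β = atan2(-0.9640,-2.3302) = -157.5248°; ψ = atan2(-2.0000,1.5359) = -52.4775°
θ_1 = β − ψ = -105.0473°
θ_3 = φ − θ_1 − θ_2 = -74.9525° (wrapped to (-180°,180°])

-105.047 -150.000 -74.953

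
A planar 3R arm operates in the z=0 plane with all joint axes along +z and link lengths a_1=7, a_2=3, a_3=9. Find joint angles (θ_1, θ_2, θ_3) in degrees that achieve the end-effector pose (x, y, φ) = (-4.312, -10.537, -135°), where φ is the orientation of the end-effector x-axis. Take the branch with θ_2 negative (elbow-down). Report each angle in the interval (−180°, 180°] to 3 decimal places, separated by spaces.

wrist centre = target − a_3·(cos φ, sin φ) = (2.0520, -4.1730)
cos θ_2 = (21.6248−7²−3²)/(2·7·3) = -0.8661; θ_2 = -150.0058° (elbow-down)
β = atan2(-4.1730,2.0520) = -63.8158°; ψ = atan2(-1.4997,4.4018) = -18.8146°
θ_1 = β − ψ = -45.0012°
θ_3 = φ − θ_1 − θ_2 = 60.0070° (wrapped to (-180°,180°])

-45.001 -150.006 60.007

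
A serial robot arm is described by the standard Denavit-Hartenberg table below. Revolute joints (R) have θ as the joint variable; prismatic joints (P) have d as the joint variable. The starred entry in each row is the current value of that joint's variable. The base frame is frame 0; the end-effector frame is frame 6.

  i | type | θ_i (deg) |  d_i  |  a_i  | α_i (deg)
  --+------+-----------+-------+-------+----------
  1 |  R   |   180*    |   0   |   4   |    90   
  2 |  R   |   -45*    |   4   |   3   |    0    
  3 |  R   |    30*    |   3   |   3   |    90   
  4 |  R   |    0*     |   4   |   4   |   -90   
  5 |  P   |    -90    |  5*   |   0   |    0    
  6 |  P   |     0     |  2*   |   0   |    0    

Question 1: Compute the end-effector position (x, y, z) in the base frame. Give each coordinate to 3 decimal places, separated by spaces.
after link 1: o_1 = (-4.0000, 0.0000, 0.0000)
after link 2: o_2 = (-6.1213, 4.0000, -2.1213)
after link 3: o_3 = (-9.0191, 7.0000, -2.8978)
after link 4: o_4 = (-11.8475, 7.0000, -7.7968)
after link 5: o_5 = (-11.8475, 12.0000, -7.7968)
after link 6: o_6 = (-11.8475, 14.0000, -7.7968)

-11.848 14.000 -7.797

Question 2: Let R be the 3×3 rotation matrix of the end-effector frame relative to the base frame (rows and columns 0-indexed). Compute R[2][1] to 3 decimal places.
End-effector y-axis (col 1 of R) = (-0.9659,0.0000,-0.2588)
R[2][1] = -0.2588

-0.259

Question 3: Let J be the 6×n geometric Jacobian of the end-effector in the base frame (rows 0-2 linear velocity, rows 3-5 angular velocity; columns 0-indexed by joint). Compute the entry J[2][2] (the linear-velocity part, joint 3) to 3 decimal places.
5.726

axis z_2 = (0.0000,1.0000,0.0000); lever o_n−o_2 = (-5.7262,10.0000,-5.6754)
cross product → J_v[:, 2] = (-5.6754,0.0000,5.7262)
J_ω[:, 2] = z_2
entry J[2][2] = 5.7262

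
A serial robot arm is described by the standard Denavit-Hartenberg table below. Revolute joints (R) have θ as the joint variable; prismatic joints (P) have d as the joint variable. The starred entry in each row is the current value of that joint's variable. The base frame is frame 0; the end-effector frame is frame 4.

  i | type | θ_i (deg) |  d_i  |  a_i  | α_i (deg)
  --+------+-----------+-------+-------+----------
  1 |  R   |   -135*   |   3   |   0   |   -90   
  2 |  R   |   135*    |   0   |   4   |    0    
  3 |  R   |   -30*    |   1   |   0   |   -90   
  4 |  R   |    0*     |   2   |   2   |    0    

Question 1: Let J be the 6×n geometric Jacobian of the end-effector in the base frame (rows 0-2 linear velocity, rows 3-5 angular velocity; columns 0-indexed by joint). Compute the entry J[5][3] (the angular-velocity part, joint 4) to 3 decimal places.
0.259

axis z_3 = (0.6830,0.6830,0.2588); lever o_n−o_3 = (1.7321,1.7321,-1.4142)
cross product → J_v[:, 3] = (-1.4142,1.4142,0.0000)
J_ω[:, 3] = z_3
entry J[5][3] = 0.2588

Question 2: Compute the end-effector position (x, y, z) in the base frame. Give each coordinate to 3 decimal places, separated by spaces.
4.439 3.025 -1.243

after link 1: o_1 = (0.0000, 0.0000, 3.0000)
after link 2: o_2 = (2.0000, 2.0000, 0.1716)
after link 3: o_3 = (2.7071, 1.2929, 0.1716)
after link 4: o_4 = (4.4392, 3.0249, -1.2426)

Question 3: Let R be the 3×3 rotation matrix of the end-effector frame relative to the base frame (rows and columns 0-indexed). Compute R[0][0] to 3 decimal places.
End-effector x-axis (col 0 of R) = (0.1830,0.1830,-0.9659)
R[0][0] = 0.1830

0.183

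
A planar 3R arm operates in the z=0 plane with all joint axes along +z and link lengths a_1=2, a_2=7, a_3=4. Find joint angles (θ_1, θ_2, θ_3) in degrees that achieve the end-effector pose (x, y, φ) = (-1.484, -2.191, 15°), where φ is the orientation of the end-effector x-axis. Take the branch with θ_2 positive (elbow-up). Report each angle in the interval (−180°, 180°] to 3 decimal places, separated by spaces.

107.222 119.984 147.794

wrist centre = target − a_3·(cos φ, sin φ) = (-5.3477, -3.2263)
cos θ_2 = (39.0068−2²−7²)/(2·2·7) = -0.4998; θ_2 = 119.9840° (elbow-up)
β = atan2(-3.2263,-5.3477) = -148.8974°; ψ = atan2(6.0632,-1.4983) = 103.8806°
θ_1 = β − ψ = -252.7780°
θ_3 = φ − θ_1 − θ_2 = 147.7940° (wrapped to (-180°,180°])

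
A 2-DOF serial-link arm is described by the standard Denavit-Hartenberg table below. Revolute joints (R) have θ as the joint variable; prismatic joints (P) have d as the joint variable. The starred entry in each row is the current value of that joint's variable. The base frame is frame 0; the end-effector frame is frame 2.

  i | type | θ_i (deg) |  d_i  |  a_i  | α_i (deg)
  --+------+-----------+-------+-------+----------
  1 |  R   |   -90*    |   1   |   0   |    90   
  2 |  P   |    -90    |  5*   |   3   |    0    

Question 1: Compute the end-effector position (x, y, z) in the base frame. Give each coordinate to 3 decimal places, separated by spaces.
-5.000 -0.000 -2.000

after link 1: o_1 = (0.0000, 0.0000, 1.0000)
after link 2: o_2 = (-5.0000, -0.0000, -2.0000)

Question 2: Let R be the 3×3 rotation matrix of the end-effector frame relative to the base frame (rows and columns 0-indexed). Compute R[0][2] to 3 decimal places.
-1.000

End-effector z-axis (col 2 of R) = (-1.0000,-0.0000,0.0000)
R[0][2] = -1.0000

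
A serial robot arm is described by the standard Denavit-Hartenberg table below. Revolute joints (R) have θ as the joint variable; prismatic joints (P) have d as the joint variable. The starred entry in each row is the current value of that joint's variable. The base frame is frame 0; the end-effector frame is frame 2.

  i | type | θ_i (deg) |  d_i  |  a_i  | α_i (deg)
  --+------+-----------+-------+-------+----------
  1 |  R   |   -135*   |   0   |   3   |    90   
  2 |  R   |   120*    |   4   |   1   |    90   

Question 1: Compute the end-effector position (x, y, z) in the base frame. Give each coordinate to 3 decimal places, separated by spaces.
-4.596 1.061 0.866

after link 1: o_1 = (-2.1213, -2.1213, 0.0000)
after link 2: o_2 = (-4.5962, 1.0607, 0.8660)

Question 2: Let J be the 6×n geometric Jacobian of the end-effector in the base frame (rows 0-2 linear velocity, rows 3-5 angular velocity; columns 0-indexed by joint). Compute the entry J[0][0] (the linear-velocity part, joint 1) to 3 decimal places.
-1.061

axis z_0 = ẑ; lever o_n−o_0 = (-4.5962,1.0607,0.8660)
cross product → J_v[:, 0] = (-1.0607,-4.5962,0.0000)
J_ω[:, 0] = z_0
entry J[0][0] = -1.0607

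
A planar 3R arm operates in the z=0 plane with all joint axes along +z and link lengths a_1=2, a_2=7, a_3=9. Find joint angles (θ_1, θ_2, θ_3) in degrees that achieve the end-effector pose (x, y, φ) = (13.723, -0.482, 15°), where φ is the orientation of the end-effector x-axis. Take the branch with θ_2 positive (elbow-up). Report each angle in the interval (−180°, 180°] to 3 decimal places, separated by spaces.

-149.994 134.999 29.996

wrist centre = target − a_3·(cos φ, sin φ) = (5.0297, -2.8114)
cos θ_2 = (33.2014−2²−7²)/(2·2·7) = -0.7071; θ_2 = 134.9990° (elbow-up)
β = atan2(-2.8114,5.0297) = -29.2033°; ψ = atan2(4.9498,-2.9497) = 120.7912°
θ_1 = β − ψ = -149.9945°
θ_3 = φ − θ_1 − θ_2 = 29.9955° (wrapped to (-180°,180°])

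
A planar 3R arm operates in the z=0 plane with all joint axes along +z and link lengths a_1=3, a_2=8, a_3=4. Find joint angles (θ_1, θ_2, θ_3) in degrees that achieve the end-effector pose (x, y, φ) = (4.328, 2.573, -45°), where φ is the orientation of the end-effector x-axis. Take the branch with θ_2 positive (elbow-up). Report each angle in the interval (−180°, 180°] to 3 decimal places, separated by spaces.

wrist centre = target − a_3·(cos φ, sin φ) = (1.4996, 5.4014)
cos θ_2 = (31.4241−3²−8²)/(2·3·8) = -0.8662; θ_2 = 150.0159° (elbow-up)
β = atan2(5.4014,1.4996) = 74.4840°; ψ = atan2(3.9981,-3.9293) = 134.5030°
θ_1 = β − ψ = -60.0190°
θ_3 = φ − θ_1 − θ_2 = -134.9969° (wrapped to (-180°,180°])

-60.019 150.016 -134.997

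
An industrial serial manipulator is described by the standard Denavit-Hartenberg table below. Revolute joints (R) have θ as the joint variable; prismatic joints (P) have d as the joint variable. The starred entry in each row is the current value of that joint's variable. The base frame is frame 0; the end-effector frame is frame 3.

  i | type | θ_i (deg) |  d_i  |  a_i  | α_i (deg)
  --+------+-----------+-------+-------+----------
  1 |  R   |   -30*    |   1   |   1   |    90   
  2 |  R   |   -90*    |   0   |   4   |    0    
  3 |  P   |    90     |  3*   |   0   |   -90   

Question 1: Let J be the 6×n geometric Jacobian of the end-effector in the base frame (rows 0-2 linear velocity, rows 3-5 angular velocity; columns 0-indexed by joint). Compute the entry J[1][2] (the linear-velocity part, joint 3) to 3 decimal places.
-0.866

prismatic axis z_2 = (-0.5000,-0.8660,0.0000)
J_v[:, 2] = z_2; J_ω[:, 2] = (0,0,0)
entry J[1][2] = -0.8660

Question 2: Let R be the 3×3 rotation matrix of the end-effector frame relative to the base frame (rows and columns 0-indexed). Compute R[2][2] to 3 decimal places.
1.000

End-effector z-axis (col 2 of R) = (0.0000,0.0000,1.0000)
R[2][2] = 1.0000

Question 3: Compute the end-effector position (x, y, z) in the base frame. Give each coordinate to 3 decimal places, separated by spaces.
-0.634 -3.098 -3.000

after link 1: o_1 = (0.8660, -0.5000, 1.0000)
after link 2: o_2 = (0.8660, -0.5000, -3.0000)
after link 3: o_3 = (-0.6340, -3.0981, -3.0000)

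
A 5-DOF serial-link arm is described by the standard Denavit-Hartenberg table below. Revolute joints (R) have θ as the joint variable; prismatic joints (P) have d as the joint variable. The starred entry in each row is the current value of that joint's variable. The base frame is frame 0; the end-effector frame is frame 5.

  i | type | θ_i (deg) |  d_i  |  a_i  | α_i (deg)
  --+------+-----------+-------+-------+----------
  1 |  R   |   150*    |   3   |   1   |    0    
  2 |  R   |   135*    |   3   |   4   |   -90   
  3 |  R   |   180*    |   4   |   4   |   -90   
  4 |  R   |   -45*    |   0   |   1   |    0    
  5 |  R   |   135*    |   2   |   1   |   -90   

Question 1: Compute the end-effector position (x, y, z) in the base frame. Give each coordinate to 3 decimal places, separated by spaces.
2.532 2.142 8.000

after link 1: o_1 = (-0.8660, 0.5000, 3.0000)
after link 2: o_2 = (0.1693, -3.3637, 6.0000)
after link 3: o_3 = (2.9977, 1.5353, 6.0000)
after link 4: o_4 = (3.4977, 2.4013, 6.0000)
after link 5: o_5 = (2.5318, 2.1425, 8.0000)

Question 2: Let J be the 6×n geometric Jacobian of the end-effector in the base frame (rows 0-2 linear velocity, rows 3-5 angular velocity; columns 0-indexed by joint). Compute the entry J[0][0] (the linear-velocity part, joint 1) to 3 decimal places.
-2.142

axis z_0 = ẑ; lever o_n−o_0 = (2.5318,2.1425,8.0000)
cross product → J_v[:, 0] = (-2.1425,2.5318,0.0000)
J_ω[:, 0] = z_0
entry J[0][0] = -2.1425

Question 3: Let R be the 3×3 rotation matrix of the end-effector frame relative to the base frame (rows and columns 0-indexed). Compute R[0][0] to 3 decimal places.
-0.966

End-effector x-axis (col 0 of R) = (-0.9659,-0.2588,0.0000)
R[0][0] = -0.9659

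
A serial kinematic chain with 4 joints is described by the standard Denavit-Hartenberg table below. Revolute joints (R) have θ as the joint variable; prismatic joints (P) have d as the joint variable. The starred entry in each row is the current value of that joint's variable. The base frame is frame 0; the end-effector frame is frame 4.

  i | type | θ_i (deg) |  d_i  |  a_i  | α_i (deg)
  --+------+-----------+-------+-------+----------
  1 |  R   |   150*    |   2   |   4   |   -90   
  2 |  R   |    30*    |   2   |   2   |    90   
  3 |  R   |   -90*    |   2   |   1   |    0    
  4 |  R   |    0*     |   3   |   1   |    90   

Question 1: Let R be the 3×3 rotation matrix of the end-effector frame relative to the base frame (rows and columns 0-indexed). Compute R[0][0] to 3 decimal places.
0.500

End-effector x-axis (col 0 of R) = (0.5000,0.8660,-0.0000)
R[0][0] = 0.5000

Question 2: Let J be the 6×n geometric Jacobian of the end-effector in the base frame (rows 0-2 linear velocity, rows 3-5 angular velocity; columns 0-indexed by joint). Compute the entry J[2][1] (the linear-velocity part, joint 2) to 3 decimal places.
axis z_1 = (-0.5000,-0.8660,0.0000); lever o_n−o_1 = (-3.6651,2.1160,3.3301)
cross product → J_v[:, 1] = (-2.8840,1.6651,-4.2321)
J_ω[:, 1] = z_1
entry J[2][1] = -4.2321

-4.232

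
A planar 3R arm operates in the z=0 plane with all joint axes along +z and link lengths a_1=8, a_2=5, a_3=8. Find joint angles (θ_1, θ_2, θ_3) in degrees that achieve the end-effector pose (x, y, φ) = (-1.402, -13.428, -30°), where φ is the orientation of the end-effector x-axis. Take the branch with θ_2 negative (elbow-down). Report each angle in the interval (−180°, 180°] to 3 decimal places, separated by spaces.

-119.999 -30.004 120.003

wrist centre = target − a_3·(cos φ, sin φ) = (-8.3302, -9.4280)
cos θ_2 = (158.2795−8²−5²)/(2·8·5) = 0.8660; θ_2 = -30.0037° (elbow-down)
β = atan2(-9.4280,-8.3302) = -131.4625°; ψ = atan2(-2.5003,12.3300) = -11.4630°
θ_1 = β − ψ = -119.9995°
θ_3 = φ − θ_1 − θ_2 = 120.0032° (wrapped to (-180°,180°])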